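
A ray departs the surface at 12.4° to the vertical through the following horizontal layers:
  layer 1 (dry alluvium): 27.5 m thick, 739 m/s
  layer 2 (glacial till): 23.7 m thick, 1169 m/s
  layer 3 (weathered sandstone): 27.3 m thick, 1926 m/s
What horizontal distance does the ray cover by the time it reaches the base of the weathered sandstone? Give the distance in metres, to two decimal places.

p = sin θ₁/V₁ = sin 12.4°/739 = 2.9058e-04 s/m is conserved through the stack.
Layer 1: θ = 12.40°; offset = 27.5·tan 12.40° = 6.0463 m.
Layer 2: sin θ = p·1169 = 0.3397 → θ = 19.86°; offset = 23.7·tan 19.86° = 8.5594 m.
Layer 3: sin θ = p·1926 = 0.5596 → θ = 34.03°; offset = 27.3·tan 34.03° = 18.4359 m.
Σ offsets = 33.0416 m.

33.04 m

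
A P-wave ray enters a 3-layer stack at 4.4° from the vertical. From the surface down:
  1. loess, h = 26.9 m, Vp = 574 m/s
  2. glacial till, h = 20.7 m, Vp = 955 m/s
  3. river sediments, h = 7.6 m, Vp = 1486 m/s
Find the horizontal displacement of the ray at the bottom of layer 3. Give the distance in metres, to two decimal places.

6.27 m

p = sin θ₁/V₁ = sin 4.4°/574 = 1.3366e-04 s/m is conserved through the stack.
Layer 1: θ = 4.40°; offset = 26.9·tan 4.40° = 2.0698 m.
Layer 2: sin θ = p·955 = 0.1276 → θ = 7.33°; offset = 20.7·tan 7.33° = 2.6640 m.
Layer 3: sin θ = p·1486 = 0.1986 → θ = 11.46°; offset = 7.6·tan 11.46° = 1.5402 m.
Σ offsets = 6.2740 m.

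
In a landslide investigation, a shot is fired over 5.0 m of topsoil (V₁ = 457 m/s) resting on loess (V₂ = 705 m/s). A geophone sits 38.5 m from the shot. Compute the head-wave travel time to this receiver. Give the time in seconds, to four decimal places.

t = x/V₂ + 2h·√(V₂²−V₁²)/(V₁V₂).
√(V₂²−V₁²) = √(705²−457²) = 536.8 m/s; delay term = 2·5.0·536.8/(457·705) = 0.01666 s.
t = 38.5/705 + 0.01666 = 0.07127 s.

0.0713 s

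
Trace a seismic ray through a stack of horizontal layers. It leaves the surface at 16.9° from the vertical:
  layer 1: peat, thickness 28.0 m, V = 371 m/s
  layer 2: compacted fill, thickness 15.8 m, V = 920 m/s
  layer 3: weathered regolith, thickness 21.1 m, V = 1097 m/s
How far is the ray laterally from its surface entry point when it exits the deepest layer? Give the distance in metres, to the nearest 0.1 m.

p = sin θ₁/V₁ = sin 16.9°/371 = 7.8356e-04 s/m is conserved through the stack.
Layer 1: θ = 16.90°; offset = 28.0·tan 16.90° = 8.507 m.
Layer 2: sin θ = p·920 = 0.7209 → θ = 46.13°; offset = 15.8·tan 46.13° = 16.434 m.
Layer 3: sin θ = p·1097 = 0.8596 → θ = 59.27°; offset = 21.1·tan 59.27° = 35.492 m.
Summing the layer offsets gives 60.433 m.

60.4 m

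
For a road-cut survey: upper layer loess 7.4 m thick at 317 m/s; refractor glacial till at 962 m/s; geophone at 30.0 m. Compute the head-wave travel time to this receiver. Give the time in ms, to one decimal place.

75.3 ms

t = x/V₂ + 2h·√(V₂²−V₁²)/(V₁V₂).
√(V₂²−V₁²) = √(962²−317²) = 908.3 m/s; delay term = 2·7.4·908.3/(317·962) = 0.04408 s.
t = 30.0/962 + 0.04408 = 0.07527 s.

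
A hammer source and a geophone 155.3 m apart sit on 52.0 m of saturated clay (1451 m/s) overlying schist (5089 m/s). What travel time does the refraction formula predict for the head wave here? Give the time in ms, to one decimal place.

99.2 ms

θ_c = arcsin(V₁/V₂) = arcsin(1451/5089) = 16.57°, cos θ_c = 0.9585.
Intercept time tᵢ = 2h cos θ_c / V₁ = 2·52.0·0.9585/1451 = 0.06870 s.
t = x/V₂ + tᵢ = 155.3/5089 + 0.06870 = 0.09922 s.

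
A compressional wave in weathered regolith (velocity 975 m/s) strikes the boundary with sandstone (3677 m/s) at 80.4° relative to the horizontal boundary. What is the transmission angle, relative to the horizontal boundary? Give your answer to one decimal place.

Angle from the normal: 90° − 80.4° = 9.6°.
Snell's law: sin θ₂ = (V₂/V₁)·sin θ₁ = (3677/975)·sin 9.6° = 0.6289.
θ₂ = arcsin 0.6289 = 38.97° from the normal.
From the interface: 90° − 38.97° = 51.03°.

51.0°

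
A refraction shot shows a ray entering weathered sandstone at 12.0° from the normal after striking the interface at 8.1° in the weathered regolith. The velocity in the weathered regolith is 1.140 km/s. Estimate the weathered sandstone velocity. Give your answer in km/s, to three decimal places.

sin 8.1° = 0.1409; sin 12.0° = 0.2079.
V₂ = V₁·(sin θ₂/sin θ₁) = 1.140·(0.2079/0.1409) = 1.682 km/s.

1.682 km/s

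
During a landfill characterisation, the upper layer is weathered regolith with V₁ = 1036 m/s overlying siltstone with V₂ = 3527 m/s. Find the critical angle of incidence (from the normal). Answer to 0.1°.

Critical incidence: sin θ_c = V₁/V₂ = 1036/3527 = 0.2937.
θ_c = arcsin 0.2937 = 17.08°.

17.1°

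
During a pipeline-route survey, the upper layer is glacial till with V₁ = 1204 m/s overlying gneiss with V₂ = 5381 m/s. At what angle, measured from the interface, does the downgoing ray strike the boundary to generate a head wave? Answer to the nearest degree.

77°

Critical incidence: sin θ_c = V₁/V₂ = 1204/5381 = 0.2238.
θ_c = arcsin 0.2238 = 12.93°.
Measured from the interface: 90° − 12.93° = 77.07°.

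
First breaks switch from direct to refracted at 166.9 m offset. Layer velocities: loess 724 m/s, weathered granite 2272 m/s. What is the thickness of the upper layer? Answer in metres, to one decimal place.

60.0 m

h = (x_cross/2)·√((V₂−V₁)/(V₂+V₁)).
(V₂−V₁)/(V₂+V₁) = (2272−724)/(2272+724) = 0.5167; √ = 0.7188.
h = (166.9/2)·0.7188 = 59.98 m.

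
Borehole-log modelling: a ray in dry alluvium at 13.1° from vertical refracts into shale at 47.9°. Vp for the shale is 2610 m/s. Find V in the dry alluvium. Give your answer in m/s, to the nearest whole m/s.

797 m/s

sin 13.1° = 0.2267; sin 47.9° = 0.7420.
V₁ = V₂·(sin θ₁/sin θ₂) = 2610·(0.2267/0.7420) = 797.28 m/s.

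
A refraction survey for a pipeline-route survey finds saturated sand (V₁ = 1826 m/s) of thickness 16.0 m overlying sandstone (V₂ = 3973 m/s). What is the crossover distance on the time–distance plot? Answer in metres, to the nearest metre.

53 m

θ_c = arcsin(1826/3973) = 27.36°, so cos θ_c = 0.8881 and tᵢ = 2h cos θ_c/V₁ = 0.0156 s.
At crossover x/V₁ = x/V₂ + tᵢ ⇒ x = tᵢ/(1/V₁ − 1/V₂) = 0.01556/(5.4765e-04 − 2.5170e-04) = 52.59 m.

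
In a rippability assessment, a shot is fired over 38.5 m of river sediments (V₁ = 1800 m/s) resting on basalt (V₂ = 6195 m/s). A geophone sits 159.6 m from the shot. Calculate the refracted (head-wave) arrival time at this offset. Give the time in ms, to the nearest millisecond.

θ_c = arcsin(V₁/V₂) = arcsin(1800/6195) = 16.89°, cos θ_c = 0.9569.
Intercept time tᵢ = 2h cos θ_c / V₁ = 2·38.5·0.9569/1800 = 0.04093 s.
t = x/V₂ + tᵢ = 159.6/6195 + 0.04093 = 0.06669 s.

67 ms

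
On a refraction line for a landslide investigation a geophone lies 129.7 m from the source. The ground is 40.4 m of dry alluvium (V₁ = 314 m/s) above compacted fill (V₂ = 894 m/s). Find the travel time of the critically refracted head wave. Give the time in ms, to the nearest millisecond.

θ_c = arcsin(V₁/V₂) = arcsin(314/894) = 20.56°, cos θ_c = 0.9363.
Intercept time tᵢ = 2h cos θ_c / V₁ = 2·40.4·0.9363/314 = 0.24093 s.
t = x/V₂ + tᵢ = 129.7/894 + 0.24093 = 0.38601 s.

386 ms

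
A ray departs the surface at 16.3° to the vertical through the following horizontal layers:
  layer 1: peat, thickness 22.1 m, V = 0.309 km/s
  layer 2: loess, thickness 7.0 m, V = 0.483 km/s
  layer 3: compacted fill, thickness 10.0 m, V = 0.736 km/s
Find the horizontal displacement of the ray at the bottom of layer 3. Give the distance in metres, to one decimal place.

18.9 m

Ray parameter p = sin 16.3° / 0.309 km/s = 9.0831e-01 s/km.
Layer 1: θ = 16.30°; offset = 22.1·tan 16.30° = 6.462 m.
Layer 2: sin θ = p·0.483 = 0.4387 → θ = 26.02°; offset = 7.0·tan 26.02° = 3.417 m.
Layer 3: sin θ = p·0.736 = 0.6685 → θ = 41.95°; offset = 10.0·tan 41.95° = 8.989 m.
Σ offsets = 18.869 m.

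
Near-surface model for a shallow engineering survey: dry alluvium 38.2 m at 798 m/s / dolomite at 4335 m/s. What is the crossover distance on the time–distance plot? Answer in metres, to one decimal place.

92.0 m

x_cross = 2h·√((V₂+V₁)/(V₂−V₁)).
(V₂+V₁)/(V₂−V₁) = (4335+798)/(4335−798) = 1.4512; √ = 1.2047.
x_cross = 2·38.2·1.2047 = 92.04 m.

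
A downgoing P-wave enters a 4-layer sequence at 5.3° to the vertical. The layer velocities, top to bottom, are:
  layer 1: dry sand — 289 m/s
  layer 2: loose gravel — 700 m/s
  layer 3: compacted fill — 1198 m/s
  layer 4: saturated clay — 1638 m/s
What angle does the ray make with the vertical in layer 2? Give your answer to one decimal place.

Ray parameter p = sin 5.3° / 289 = 3.1962e-04 s/m.
sin θ_2 = p·V_2 = 3.1962e-04 × 700 = 0.2237.
θ_2 = arcsin 0.2237 = 12.93°.

12.9°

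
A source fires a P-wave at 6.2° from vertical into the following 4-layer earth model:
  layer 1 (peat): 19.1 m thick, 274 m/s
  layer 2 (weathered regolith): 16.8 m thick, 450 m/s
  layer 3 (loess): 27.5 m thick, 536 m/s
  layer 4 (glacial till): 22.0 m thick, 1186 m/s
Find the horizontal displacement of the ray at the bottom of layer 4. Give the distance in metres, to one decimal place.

Ray parameter p = sin 6.2° / 274 m/s = 3.9416e-04 s/m.
Layer 1: θ = 6.20°; offset = 19.1·tan 6.20° = 2.075 m.
Layer 2: sin θ = p·450 = 0.1774 → θ = 10.22°; offset = 16.8·tan 10.22° = 3.028 m.
Layer 3: sin θ = p·536 = 0.2113 → θ = 12.20°; offset = 27.5·tan 12.20° = 5.944 m.
Layer 4: sin θ = p·1186 = 0.4675 → θ = 27.87°; offset = 22.0·tan 27.87° = 11.634 m.
Total horizontal offset = 22.681 m.

22.7 m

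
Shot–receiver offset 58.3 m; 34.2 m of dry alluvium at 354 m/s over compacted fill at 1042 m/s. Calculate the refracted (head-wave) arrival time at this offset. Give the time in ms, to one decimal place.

237.7 ms

θ_c = arcsin(V₁/V₂) = arcsin(354/1042) = 19.86°, cos θ_c = 0.9405.
Intercept time tᵢ = 2h cos θ_c / V₁ = 2·34.2·0.9405/354 = 0.18173 s.
t = x/V₂ + tᵢ = 58.3/1042 + 0.18173 = 0.23768 s.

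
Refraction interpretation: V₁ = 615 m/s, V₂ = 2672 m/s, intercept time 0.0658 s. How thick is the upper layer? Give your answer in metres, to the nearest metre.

21 m

h = tᵢ·V₁·V₂ / (2·√(V₂²−V₁²)).
√(V₂²−V₁²) = √(2672² − 615²) = 2600.3 m/s.
h = 0.0658 s × 615 × 2672 / (2 × 2600.3) = 20.79 m.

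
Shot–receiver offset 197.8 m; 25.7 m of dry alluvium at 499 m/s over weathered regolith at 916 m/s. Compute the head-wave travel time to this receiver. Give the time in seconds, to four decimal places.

θ_c = arcsin(V₁/V₂) = arcsin(499/916) = 33.01°, cos θ_c = 0.8386.
Intercept time tᵢ = 2h cos θ_c / V₁ = 2·25.7·0.8386/499 = 0.08638 s.
t = x/V₂ + tᵢ = 197.8/916 + 0.08638 = 0.30232 s.

0.3023 s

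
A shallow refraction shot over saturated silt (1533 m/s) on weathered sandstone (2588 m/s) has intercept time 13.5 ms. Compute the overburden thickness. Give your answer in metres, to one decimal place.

12.8 m

h = tᵢ·V₁·V₂ / (2·√(V₂²−V₁²)).
√(V₂²−V₁²) = √(2588² − 1533²) = 2085.1 m/s.
h = 0.0135 s × 1533 × 2588 / (2 × 2085.1) = 12.84 m.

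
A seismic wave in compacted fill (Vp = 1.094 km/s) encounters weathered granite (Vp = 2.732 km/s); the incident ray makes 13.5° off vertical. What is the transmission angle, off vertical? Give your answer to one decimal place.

35.7°

Snell's law: sin θ₂ = (V₂/V₁)·sin θ₁ = (2.732/1.094)·sin 13.5° = 0.5830.
θ₂ = arcsin 0.5830 = 35.66° from the normal.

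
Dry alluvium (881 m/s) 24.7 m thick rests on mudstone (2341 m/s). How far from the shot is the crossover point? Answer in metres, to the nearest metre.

θ_c = arcsin(881/2341) = 22.11°, so cos θ_c = 0.9265 and tᵢ = 2h cos θ_c/V₁ = 0.0520 s.
At crossover x/V₁ = x/V₂ + tᵢ ⇒ x = tᵢ/(1/V₁ − 1/V₂) = 0.05195/(1.1351e-03 − 4.2717e-04) = 73.39 m.

73 m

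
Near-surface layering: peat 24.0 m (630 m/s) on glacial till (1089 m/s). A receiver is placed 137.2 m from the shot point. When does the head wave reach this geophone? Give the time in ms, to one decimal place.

188.1 ms

θ_c = arcsin(V₁/V₂) = arcsin(630/1089) = 35.35°, cos θ_c = 0.8157.
Intercept time tᵢ = 2h cos θ_c / V₁ = 2·24.0·0.8157/630 = 0.06215 s.
t = x/V₂ + tᵢ = 137.2/1089 + 0.06215 = 0.18813 s.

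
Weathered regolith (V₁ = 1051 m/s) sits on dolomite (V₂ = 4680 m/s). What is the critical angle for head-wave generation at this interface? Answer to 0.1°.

13.0°

Critical incidence: sin θ_c = V₁/V₂ = 1051/4680 = 0.2246.
θ_c = arcsin 0.2246 = 12.98°.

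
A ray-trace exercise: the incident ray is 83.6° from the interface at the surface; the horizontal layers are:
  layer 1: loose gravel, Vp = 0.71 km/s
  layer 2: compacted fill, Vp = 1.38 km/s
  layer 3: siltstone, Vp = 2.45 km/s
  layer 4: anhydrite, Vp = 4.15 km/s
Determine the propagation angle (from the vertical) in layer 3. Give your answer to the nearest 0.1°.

22.6°

From the normal: θ₁ = 90° − 83.6° = 6.4°.
Ray parameter p = sin 6.4° / 0.71 = 1.5700e-01 s/km.
sin θ_3 = p·V_3 = 1.5700e-01 × 2.45 = 0.3846.
θ_3 = arcsin 0.3846 = 22.62°.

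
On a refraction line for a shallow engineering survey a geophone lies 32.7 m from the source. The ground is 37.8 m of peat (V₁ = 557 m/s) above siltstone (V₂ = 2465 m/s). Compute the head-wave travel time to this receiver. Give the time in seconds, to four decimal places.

0.1455 s

θ_c = arcsin(V₁/V₂) = arcsin(557/2465) = 13.06°, cos θ_c = 0.9741.
Intercept time tᵢ = 2h cos θ_c / V₁ = 2·37.8·0.9741/557 = 0.13222 s.
t = x/V₂ + tᵢ = 32.7/2465 + 0.13222 = 0.14548 s.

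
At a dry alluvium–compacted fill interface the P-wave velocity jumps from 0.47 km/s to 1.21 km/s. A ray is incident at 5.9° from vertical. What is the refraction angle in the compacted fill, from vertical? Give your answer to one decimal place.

15.3°

sin θ₁/V₁ = sin θ₂/V₂ ⇒ sin θ₂ = 1.21·sin 5.9°/0.47 = 1.21·0.1028/0.47 = 0.2646.
θ₂ = arcsin 0.2646 = 15.35° from the normal.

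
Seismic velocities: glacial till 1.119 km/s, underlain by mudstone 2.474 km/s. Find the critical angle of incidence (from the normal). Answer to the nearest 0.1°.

26.9°

Critical incidence: sin θ_c = V₁/V₂ = 1.119/2.474 = 0.4523.
θ_c = arcsin 0.4523 = 26.89°.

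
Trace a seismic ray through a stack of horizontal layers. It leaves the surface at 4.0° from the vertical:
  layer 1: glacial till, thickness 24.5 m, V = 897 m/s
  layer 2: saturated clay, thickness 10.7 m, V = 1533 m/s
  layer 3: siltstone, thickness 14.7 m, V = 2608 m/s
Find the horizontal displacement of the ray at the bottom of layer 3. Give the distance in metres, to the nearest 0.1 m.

6.0 m

Ray parameter p = sin 4.0° / 897 m/s = 7.7766e-05 s/m.
Layer 1: θ = 4.00°; offset = 24.5·tan 4.00° = 1.713 m.
Layer 2: sin θ = p·1533 = 0.1192 → θ = 6.85°; offset = 10.7·tan 6.85° = 1.285 m.
Layer 3: sin θ = p·2608 = 0.2028 → θ = 11.70°; offset = 14.7·tan 11.70° = 3.045 m.
Summing the layer offsets gives 6.043 m.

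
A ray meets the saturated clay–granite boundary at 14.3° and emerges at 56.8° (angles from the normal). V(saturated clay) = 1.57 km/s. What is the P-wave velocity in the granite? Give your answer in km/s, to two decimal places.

5.32 km/s

Snell's law: sin 14.3°/V₁ = sin 56.8°/V₂.
V₂ = V₁·sin 56.8°/sin 14.3° = 1.57 × 3.3877 = 5.32 km/s.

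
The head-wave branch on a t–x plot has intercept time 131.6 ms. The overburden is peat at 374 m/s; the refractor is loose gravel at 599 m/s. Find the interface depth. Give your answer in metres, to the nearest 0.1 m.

31.5 m

h = tᵢ·V₁·V₂ / (2·√(V₂²−V₁²)).
√(V₂²−V₁²) = √(599² − 374²) = 467.9 m/s.
h = 0.1316 s × 374 × 599 / (2 × 467.9) = 31.50 m.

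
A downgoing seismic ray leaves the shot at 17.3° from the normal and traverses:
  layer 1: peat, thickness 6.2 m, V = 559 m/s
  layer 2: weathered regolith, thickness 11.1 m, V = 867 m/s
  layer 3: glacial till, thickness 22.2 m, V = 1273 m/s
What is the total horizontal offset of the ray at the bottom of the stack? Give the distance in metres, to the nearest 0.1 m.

p = sin θ₁/V₁ = sin 17.3°/559 = 5.3198e-04 s/m is conserved through the stack.
Layer 1: θ = 17.30°; offset = 6.2·tan 17.30° = 1.931 m.
Layer 2: sin θ = p·867 = 0.4612 → θ = 27.47°; offset = 11.1·tan 27.47° = 5.770 m.
Layer 3: sin θ = p·1273 = 0.6772 → θ = 42.63°; offset = 22.2·tan 42.63° = 20.432 m.
Summing the layer offsets gives 28.133 m.

28.1 m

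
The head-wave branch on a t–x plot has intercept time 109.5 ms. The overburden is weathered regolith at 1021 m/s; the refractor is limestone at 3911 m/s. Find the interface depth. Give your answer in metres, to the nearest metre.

58 m

h = tᵢ·V₁·V₂ / (2·√(V₂²−V₁²)).
√(V₂²−V₁²) = √(3911² − 1021²) = 3775.4 m/s.
h = 0.1095 s × 1021 × 3911 / (2 × 3775.4) = 57.91 m.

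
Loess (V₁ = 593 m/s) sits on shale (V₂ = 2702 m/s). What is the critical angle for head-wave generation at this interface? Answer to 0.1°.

12.7°

Critical incidence: sin θ_c = V₁/V₂ = 593/2702 = 0.2195.
θ_c = arcsin 0.2195 = 12.68°.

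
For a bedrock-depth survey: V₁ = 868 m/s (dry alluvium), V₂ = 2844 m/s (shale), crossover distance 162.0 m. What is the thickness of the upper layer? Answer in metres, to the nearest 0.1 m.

h = (x_cross/2)·√((V₂−V₁)/(V₂+V₁)).
(V₂−V₁)/(V₂+V₁) = (2844−868)/(2844+868) = 0.5323; √ = 0.7296.
h = (162.0/2)·0.7296 = 59.10 m.

59.1 m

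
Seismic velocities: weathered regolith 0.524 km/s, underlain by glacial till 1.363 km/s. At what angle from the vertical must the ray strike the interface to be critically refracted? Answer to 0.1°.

Critical incidence: sin θ_c = V₁/V₂ = 0.524/1.363 = 0.3844.
θ_c = arcsin 0.3844 = 22.61°.

22.6°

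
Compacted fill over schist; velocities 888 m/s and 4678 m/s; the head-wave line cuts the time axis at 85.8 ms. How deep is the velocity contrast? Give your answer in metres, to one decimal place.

38.8 m

h = tᵢ·V₁·V₂ / (2·√(V₂²−V₁²)).
√(V₂²−V₁²) = √(4678² − 888²) = 4592.9 m/s.
h = 0.0858 s × 888 × 4678 / (2 × 4592.9) = 38.80 m.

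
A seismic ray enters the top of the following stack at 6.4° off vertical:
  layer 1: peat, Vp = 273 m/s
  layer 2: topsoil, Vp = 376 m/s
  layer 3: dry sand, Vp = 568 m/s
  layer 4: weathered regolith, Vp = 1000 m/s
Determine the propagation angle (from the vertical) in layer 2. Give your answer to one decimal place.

8.8°

Snell's law across each interface conserves sin θ / V, so sin θ_2 = V_2·sin θ₁/V₁.
sin θ_2 = 376 × sin 6.4° / 273 = 0.1535.
θ_2 = arcsin 0.1535 = 8.83°.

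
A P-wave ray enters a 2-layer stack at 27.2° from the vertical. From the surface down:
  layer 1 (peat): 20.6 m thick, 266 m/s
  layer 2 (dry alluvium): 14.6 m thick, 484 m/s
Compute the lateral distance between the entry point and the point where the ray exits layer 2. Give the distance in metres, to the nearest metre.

p = sin θ₁/V₁ = sin 27.2°/266 = 1.7184e-03 s/m is conserved through the stack.
Layer 1: θ = 27.20°; offset = 20.6·tan 27.20° = 10.587 m.
Layer 2: sin θ = p·484 = 0.8317 → θ = 56.28°; offset = 14.6·tan 56.28° = 21.871 m.
Σ offsets = 32.458 m.

32 m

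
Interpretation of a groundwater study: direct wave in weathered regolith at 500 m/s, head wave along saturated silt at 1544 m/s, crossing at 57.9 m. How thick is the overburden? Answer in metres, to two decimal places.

x_cross = 2h·√((V₂+V₁)/(V₂−V₁)) → h = x_cross / (2·√((V₂+V₁)/(V₂−V₁))).
√((V₂+V₁)/(V₂−V₁)) = √((1544+500)/(1544−500)) = 1.3992.
h = 57.9 / (2·1.3992) = 20.69 m.

20.69 m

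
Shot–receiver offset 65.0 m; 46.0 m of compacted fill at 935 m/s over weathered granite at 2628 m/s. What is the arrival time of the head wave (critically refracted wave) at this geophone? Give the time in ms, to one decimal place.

116.7 ms

t = x/V₂ + 2h·√(V₂²−V₁²)/(V₁V₂).
√(V₂²−V₁²) = √(2628²−935²) = 2456.0 m/s; delay term = 2·46.0·2456.0/(935·2628) = 0.09196 s.
t = 65.0/2628 + 0.09196 = 0.11669 s.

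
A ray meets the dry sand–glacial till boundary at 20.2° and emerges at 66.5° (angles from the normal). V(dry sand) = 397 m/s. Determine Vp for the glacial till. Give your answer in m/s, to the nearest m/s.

1054 m/s

sin 20.2° = 0.3453; sin 66.5° = 0.9171.
V₂ = V₁·(sin θ₂/sin θ₁) = 397·(0.9171/0.3453) = 1054.37 m/s.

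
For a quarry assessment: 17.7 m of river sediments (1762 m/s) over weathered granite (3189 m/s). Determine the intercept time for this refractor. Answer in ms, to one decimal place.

θ_c = arcsin(V₁/V₂) = arcsin(1762/3189) = 33.54°; cos θ_c = 0.8335.
tᵢ = 2h·cos θ_c / V₁ = 2·17.7·0.8335 / 1762 = 0.01675 s.

16.7 ms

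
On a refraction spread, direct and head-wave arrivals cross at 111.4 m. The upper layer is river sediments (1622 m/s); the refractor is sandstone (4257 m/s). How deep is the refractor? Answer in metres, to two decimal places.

37.29 m

x_cross = 2h·√((V₂+V₁)/(V₂−V₁)) → h = x_cross / (2·√((V₂+V₁)/(V₂−V₁))).
√((V₂+V₁)/(V₂−V₁)) = √((4257+1622)/(4257−1622)) = 1.4937.
h = 111.4 / (2·1.4937) = 37.29 m.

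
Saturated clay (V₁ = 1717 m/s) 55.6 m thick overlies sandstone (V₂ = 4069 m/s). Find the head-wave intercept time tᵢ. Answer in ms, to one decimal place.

tᵢ = 2h·√(V₂²−V₁²)/(V₁V₂).
√(V₂²−V₁²) = √(4069²−1717²) = 3689.0 m/s.
tᵢ = 2·55.6·3689.0/(1717·4069) = 0.05872 s.

58.7 ms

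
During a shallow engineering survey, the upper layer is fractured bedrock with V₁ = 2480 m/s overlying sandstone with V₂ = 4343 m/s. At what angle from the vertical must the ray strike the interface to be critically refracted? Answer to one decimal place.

At critical incidence the refracted ray runs along the interface (θ₂ = 90°), so sin θ_c = V₁/V₂.
θ_c = arcsin(2480/4343) = arcsin 0.5710 = 34.82°.

34.8°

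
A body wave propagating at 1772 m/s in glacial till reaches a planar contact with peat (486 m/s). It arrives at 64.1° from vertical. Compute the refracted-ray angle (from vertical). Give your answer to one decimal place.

14.3°

sin θ₁/V₁ = sin θ₂/V₂ ⇒ sin θ₂ = 486·sin 64.1°/1772 = 486·0.8996/1772 = 0.2467.
θ₂ = sin⁻¹(0.2467) = 14.28° (from vertical).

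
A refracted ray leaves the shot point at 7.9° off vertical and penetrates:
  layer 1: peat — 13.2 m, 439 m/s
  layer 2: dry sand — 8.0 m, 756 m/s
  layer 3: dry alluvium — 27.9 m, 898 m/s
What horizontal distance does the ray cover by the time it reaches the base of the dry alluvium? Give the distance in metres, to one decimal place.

Apply Snell's law at each interface; in layer i the horizontal offset is hᵢ·tan θᵢ.
Layer 1: θ = 7.90°; offset = 13.2·tan 7.90° = 1.832 m.
Layer 2: sin θ = 756·sin 7.9°/439 = 0.2367, θ = 13.69°; offset = 8.0·tan 13.69° = 1.949 m.
Layer 3: sin θ = 898·sin 7.9°/439 = 0.2812, θ = 16.33°; offset = 27.9·tan 16.33° = 8.174 m.
Total horizontal offset = 11.954 m.

12.0 m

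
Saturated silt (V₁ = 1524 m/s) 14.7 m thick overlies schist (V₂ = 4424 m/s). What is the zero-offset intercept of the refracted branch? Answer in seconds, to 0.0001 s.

tᵢ = 2h·√(V₂²−V₁²)/(V₁V₂).
√(V₂²−V₁²) = √(4424²−1524²) = 4153.2 m/s.
tᵢ = 2·14.7·4153.2/(1524·4424) = 0.01811 s.

0.0181 s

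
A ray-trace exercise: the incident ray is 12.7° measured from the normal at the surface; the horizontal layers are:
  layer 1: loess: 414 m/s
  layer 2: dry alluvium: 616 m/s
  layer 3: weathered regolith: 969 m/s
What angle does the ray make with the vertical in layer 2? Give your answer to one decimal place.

Ray parameter p = sin 12.7° / 414 = 5.3103e-04 s/m.
sin θ_2 = p·V_2 = 5.3103e-04 × 616 = 0.3271.
θ_2 = arcsin 0.3271 = 19.09°.

19.1°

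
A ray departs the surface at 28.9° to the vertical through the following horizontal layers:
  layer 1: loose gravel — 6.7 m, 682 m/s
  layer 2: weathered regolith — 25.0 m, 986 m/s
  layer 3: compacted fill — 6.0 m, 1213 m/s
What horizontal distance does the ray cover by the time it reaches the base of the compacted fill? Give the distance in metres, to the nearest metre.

Apply Snell's law at each interface; in layer i the horizontal offset is hᵢ·tan θᵢ.
Layer 1: θ = 28.90°; offset = 6.7·tan 28.90° = 3.699 m.
Layer 2: sin θ = 986·sin 28.9°/682 = 0.6987, θ = 44.32°; offset = 25.0·tan 44.32° = 24.416 m.
Layer 3: sin θ = 1213·sin 28.9°/682 = 0.8596, θ = 59.27°; offset = 6.0·tan 59.27° = 10.092 m.
Σ offsets = 38.207 m.

38 m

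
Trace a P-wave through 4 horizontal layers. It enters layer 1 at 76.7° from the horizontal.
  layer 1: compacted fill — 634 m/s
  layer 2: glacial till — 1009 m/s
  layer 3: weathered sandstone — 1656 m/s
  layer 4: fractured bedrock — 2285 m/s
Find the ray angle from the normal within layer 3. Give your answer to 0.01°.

From the normal: θ₁ = 90° − 76.7° = 13.3°.
Ray parameter p = sin 13.3° / 634 = 3.6285e-04 s/m.
sin θ_3 = p·V_3 = 3.6285e-04 × 1656 = 0.6009.
θ_3 = 36.93° from the vertical.

36.93°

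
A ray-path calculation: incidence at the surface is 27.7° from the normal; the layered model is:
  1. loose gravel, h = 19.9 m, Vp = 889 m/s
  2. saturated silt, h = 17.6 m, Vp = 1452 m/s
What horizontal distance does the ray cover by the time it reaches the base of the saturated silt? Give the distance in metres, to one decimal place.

Apply Snell's law at each interface; in layer i the horizontal offset is hᵢ·tan θᵢ.
Layer 1: θ = 27.70°; offset = 19.9·tan 27.70° = 10.448 m.
Layer 2: sin θ = 1452·sin 27.7°/889 = 0.7592, θ = 49.40°; offset = 17.6·tan 49.40° = 20.531 m.
Σ offsets = 30.979 m.

31.0 m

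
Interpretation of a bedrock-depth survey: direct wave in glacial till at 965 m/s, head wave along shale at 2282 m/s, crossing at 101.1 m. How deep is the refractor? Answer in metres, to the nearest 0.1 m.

32.2 m

h = (x_cross/2)·√((V₂−V₁)/(V₂+V₁)).
(V₂−V₁)/(V₂+V₁) = (2282−965)/(2282+965) = 0.4056; √ = 0.6369.
h = (101.1/2)·0.6369 = 32.19 m.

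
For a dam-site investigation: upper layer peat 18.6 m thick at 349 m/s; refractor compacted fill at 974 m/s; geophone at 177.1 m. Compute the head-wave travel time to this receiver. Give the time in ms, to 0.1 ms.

θ_c = arcsin(V₁/V₂) = arcsin(349/974) = 21.00°, cos θ_c = 0.9336.
Intercept time tᵢ = 2h cos θ_c / V₁ = 2·18.6·0.9336/349 = 0.09951 s.
t = x/V₂ + tᵢ = 177.1/974 + 0.09951 = 0.28134 s.

281.3 ms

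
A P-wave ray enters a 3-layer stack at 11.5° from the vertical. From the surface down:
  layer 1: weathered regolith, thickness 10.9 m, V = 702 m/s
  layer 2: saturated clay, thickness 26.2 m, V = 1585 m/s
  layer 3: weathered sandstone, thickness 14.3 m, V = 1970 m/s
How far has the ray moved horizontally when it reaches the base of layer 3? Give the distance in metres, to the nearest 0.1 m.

25.1 m

Ray parameter p = sin 11.5° / 702 m/s = 2.8400e-04 s/m.
Layer 1: θ = 11.50°; offset = 10.9·tan 11.50° = 2.218 m.
Layer 2: sin θ = p·1585 = 0.4501 → θ = 26.75°; offset = 26.2·tan 26.75° = 13.207 m.
Layer 3: sin θ = p·1970 = 0.5595 → θ = 34.02°; offset = 14.3·tan 34.02° = 9.653 m.
Total horizontal offset = 25.078 m.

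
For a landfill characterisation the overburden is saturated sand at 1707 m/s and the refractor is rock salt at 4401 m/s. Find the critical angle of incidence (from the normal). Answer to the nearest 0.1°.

Critical incidence: sin θ_c = V₁/V₂ = 1707/4401 = 0.3879.
θ_c = arcsin 0.3879 = 22.82°.

22.8°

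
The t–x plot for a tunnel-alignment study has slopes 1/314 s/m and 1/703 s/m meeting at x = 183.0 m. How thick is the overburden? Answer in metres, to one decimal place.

x_cross = 2h·√((V₂+V₁)/(V₂−V₁)) → h = x_cross / (2·√((V₂+V₁)/(V₂−V₁))).
√((V₂+V₁)/(V₂−V₁)) = √((703+314)/(703−314)) = 1.6169.
h = 183.0 / (2·1.6169) = 56.59 m.

56.6 m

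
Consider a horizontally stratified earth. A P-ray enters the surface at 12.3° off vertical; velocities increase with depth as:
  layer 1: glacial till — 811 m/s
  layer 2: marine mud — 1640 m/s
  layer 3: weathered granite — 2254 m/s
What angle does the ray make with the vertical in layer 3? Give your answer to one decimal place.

36.3°

Snell's law across each interface conserves sin θ / V, so sin θ_3 = V_3·sin θ₁/V₁.
sin θ_3 = 2254 × sin 12.3° / 811 = 0.5921.
θ_3 = 36.30° from the vertical.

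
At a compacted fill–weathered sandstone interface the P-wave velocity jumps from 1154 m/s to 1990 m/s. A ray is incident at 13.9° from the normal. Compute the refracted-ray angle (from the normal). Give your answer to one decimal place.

24.5°

Snell's law: sin θ₂ = (V₂/V₁)·sin θ₁ = (1990/1154)·sin 13.9° = 0.4143.
θ₂ = arcsin 0.4143 = 24.47° from the normal.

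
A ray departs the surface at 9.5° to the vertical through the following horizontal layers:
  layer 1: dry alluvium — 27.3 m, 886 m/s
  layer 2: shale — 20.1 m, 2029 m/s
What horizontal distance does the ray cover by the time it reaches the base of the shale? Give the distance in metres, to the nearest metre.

13 m

Apply Snell's law at each interface; in layer i the horizontal offset is hᵢ·tan θᵢ.
Layer 1: θ = 9.50°; offset = 27.3·tan 9.50° = 4.568 m.
Layer 2: sin θ = 2029·sin 9.5°/886 = 0.3780, θ = 22.21°; offset = 20.1·tan 22.21° = 8.206 m.
Total horizontal offset = 12.774 m.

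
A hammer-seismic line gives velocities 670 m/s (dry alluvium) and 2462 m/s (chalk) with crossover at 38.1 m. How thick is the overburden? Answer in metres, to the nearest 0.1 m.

x_cross = 2h·√((V₂+V₁)/(V₂−V₁)) → h = x_cross / (2·√((V₂+V₁)/(V₂−V₁))).
√((V₂+V₁)/(V₂−V₁)) = √((2462+670)/(2462−670)) = 1.3220.
h = 38.1 / (2·1.3220) = 14.41 m.

14.4 m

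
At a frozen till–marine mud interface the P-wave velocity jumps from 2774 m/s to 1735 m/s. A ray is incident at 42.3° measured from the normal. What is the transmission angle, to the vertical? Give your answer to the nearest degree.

Snell's law: sin θ₂ = (V₂/V₁)·sin θ₁ = (1735/2774)·sin 42.3° = 0.4209.
θ₂ = sin⁻¹(0.4209) = 24.89° (from vertical).

25°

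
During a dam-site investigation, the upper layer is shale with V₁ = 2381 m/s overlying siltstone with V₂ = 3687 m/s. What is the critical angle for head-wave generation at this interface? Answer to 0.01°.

At critical incidence the refracted ray runs along the interface (θ₂ = 90°), so sin θ_c = V₁/V₂.
θ_c = arcsin(2381/3687) = arcsin 0.6458 = 40.22°.

40.22°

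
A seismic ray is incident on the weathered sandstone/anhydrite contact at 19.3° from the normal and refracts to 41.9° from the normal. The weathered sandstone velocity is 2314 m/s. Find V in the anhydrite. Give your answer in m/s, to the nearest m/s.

4676 m/s

Snell's law: sin 19.3°/V₁ = sin 41.9°/V₂.
V₂ = V₁·sin 41.9°/sin 19.3° = 2314 × 2.0206 = 4675.63 m/s.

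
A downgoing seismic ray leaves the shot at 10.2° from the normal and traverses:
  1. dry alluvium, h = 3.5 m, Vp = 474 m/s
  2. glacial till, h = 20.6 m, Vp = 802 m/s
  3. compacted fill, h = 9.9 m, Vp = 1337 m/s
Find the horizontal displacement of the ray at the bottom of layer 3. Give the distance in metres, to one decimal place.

12.8 m

p = sin θ₁/V₁ = sin 10.2°/474 = 3.7360e-04 s/m is conserved through the stack.
Layer 1: θ = 10.20°; offset = 3.5·tan 10.20° = 0.630 m.
Layer 2: sin θ = p·802 = 0.2996 → θ = 17.44°; offset = 20.6·tan 17.44° = 6.469 m.
Layer 3: sin θ = p·1337 = 0.4995 → θ = 29.97°; offset = 9.9·tan 29.97° = 5.708 m.
Total horizontal offset = 12.807 m.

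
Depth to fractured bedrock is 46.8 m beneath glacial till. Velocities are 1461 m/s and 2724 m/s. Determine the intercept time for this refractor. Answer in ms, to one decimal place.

54.1 ms

θ_c = arcsin(V₁/V₂) = arcsin(1461/2724) = 32.44°; cos θ_c = 0.8440.
tᵢ = 2h·cos θ_c / V₁ = 2·46.8·0.8440 / 1461 = 0.05407 s.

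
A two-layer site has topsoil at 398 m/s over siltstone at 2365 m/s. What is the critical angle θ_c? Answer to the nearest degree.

10°

Critical incidence: sin θ_c = V₁/V₂ = 398/2365 = 0.1683.
θ_c = arcsin 0.1683 = 9.69°.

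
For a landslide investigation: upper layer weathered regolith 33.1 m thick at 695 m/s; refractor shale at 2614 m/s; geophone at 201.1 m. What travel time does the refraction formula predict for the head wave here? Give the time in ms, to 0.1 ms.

168.8 ms

θ_c = arcsin(V₁/V₂) = arcsin(695/2614) = 15.42°, cos θ_c = 0.9640.
Intercept time tᵢ = 2h cos θ_c / V₁ = 2·33.1·0.9640/695 = 0.09182 s.
t = x/V₂ + tᵢ = 201.1/2614 + 0.09182 = 0.16876 s.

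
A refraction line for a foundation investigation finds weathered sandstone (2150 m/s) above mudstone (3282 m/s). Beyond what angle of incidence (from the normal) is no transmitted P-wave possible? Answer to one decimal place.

At critical incidence the refracted ray runs along the interface (θ₂ = 90°), so sin θ_c = V₁/V₂.
θ_c = arcsin(2150/3282) = arcsin 0.6551 = 40.93°.

40.9°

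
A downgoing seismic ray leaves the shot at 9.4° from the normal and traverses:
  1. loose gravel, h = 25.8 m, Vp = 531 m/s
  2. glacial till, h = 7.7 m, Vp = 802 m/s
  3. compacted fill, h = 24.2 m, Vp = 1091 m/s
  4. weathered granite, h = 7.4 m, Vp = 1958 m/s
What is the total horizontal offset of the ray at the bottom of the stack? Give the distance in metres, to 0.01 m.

Apply Snell's law at each interface; in layer i the horizontal offset is hᵢ·tan θᵢ.
Layer 1: θ = 9.40°; offset = 25.8·tan 9.40° = 4.2712 m.
Layer 2: sin θ = 802·sin 9.4°/531 = 0.2467, θ = 14.28°; offset = 7.7·tan 14.28° = 1.9600 m.
Layer 3: sin θ = 1091·sin 9.4°/531 = 0.3356, θ = 19.61°; offset = 24.2·tan 19.61° = 8.6207 m.
Layer 4: sin θ = 1958·sin 9.4°/531 = 0.6022, θ = 37.03°; offset = 7.4·tan 37.03° = 5.5826 m.
Summing the layer offsets gives 20.4344 m.

20.43 m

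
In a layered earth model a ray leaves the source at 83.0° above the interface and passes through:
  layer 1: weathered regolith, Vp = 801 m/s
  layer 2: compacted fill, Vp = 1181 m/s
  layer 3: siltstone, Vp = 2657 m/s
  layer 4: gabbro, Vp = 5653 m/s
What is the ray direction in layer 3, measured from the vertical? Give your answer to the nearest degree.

24°

From the normal: θ₁ = 90° − 83.0° = 7.0°.
Ray parameter p = sin 7.0° / 801 = 1.5215e-04 s/m.
sin θ_3 = p·V_3 = 1.5215e-04 × 2657 = 0.4043.
θ_3 = arcsin 0.4043 = 23.84°.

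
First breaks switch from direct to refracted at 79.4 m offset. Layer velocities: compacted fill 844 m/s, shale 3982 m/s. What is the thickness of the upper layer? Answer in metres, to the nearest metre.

32 m

x_cross = 2h·√((V₂+V₁)/(V₂−V₁)) → h = x_cross / (2·√((V₂+V₁)/(V₂−V₁))).
√((V₂+V₁)/(V₂−V₁)) = √((3982+844)/(3982−844)) = 1.2401.
h = 79.4 / (2·1.2401) = 32.01 m.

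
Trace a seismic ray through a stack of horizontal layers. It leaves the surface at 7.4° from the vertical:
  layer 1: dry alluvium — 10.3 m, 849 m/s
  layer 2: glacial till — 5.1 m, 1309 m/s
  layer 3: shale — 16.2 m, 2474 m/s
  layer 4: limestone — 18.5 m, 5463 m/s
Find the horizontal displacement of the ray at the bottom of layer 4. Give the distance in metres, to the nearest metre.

36 m

Apply Snell's law at each interface; in layer i the horizontal offset is hᵢ·tan θᵢ.
Layer 1: θ = 7.40°; offset = 10.3·tan 7.40° = 1.338 m.
Layer 2: sin θ = 1309·sin 7.4°/849 = 0.1986, θ = 11.45°; offset = 5.1·tan 11.45° = 1.033 m.
Layer 3: sin θ = 2474·sin 7.4°/849 = 0.3753, θ = 22.04°; offset = 16.2·tan 22.04° = 6.560 m.
Layer 4: sin θ = 5463·sin 7.4°/849 = 0.8288, θ = 55.97°; offset = 18.5·tan 55.97° = 27.397 m.
Summing the layer offsets gives 36.328 m.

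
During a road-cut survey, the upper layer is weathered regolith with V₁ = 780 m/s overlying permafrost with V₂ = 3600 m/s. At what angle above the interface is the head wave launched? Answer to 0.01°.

77.49°

At critical incidence the refracted ray runs along the interface (θ₂ = 90°), so sin θ_c = V₁/V₂.
θ_c = arcsin(780/3600) = arcsin 0.2167 = 12.51°.
Measured from the interface: 90° − 12.51° = 77.49°.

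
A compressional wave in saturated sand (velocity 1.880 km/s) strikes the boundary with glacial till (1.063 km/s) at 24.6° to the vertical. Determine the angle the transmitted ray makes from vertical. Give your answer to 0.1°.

Snell's law: sin θ₂ = (V₂/V₁)·sin θ₁ = (1.063/1.880)·sin 24.6° = 0.2354.
θ₂ = arcsin 0.2354 = 13.61° from the normal.

13.6°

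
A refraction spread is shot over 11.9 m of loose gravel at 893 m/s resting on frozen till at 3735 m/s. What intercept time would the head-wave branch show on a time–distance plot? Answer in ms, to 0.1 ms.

θ_c = arcsin(V₁/V₂) = arcsin(893/3735) = 13.83°; cos θ_c = 0.9710.
tᵢ = 2h·cos θ_c / V₁ = 2·11.9·0.9710 / 893 = 0.02588 s.

25.9 ms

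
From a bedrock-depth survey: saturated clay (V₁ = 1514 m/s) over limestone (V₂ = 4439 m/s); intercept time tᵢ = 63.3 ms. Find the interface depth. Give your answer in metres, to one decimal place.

θ_c = arcsin(1514/4439) = 19.94°; cos θ_c = 0.9400.
tᵢ = 2h cos θ_c/V₁ ⇒ h = tᵢ·V₁/(2 cos θ_c) = 0.0633·1514/(2·0.9400) = 50.97 m.

51.0 m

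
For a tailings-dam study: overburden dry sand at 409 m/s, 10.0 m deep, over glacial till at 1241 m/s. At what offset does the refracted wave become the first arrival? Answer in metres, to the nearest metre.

θ_c = arcsin(409/1241) = 19.24°, so cos θ_c = 0.9441 and tᵢ = 2h cos θ_c/V₁ = 0.0462 s.
At crossover x/V₁ = x/V₂ + tᵢ ⇒ x = tᵢ/(1/V₁ − 1/V₂) = 0.04617/(2.4450e-03 − 8.0580e-04) = 28.17 m.

28 m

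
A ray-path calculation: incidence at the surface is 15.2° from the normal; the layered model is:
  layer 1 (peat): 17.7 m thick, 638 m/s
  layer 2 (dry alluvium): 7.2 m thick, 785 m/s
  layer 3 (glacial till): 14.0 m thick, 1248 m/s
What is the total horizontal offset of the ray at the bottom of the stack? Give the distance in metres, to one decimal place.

Apply Snell's law at each interface; in layer i the horizontal offset is hᵢ·tan θᵢ.
Layer 1: θ = 15.20°; offset = 17.7·tan 15.20° = 4.809 m.
Layer 2: sin θ = 785·sin 15.2°/638 = 0.3226, θ = 18.82°; offset = 7.2·tan 18.82° = 2.454 m.
Layer 3: sin θ = 1248·sin 15.2°/638 = 0.5129, θ = 30.86°; offset = 14.0·tan 30.86° = 8.364 m.
Summing the layer offsets gives 15.627 m.

15.6 m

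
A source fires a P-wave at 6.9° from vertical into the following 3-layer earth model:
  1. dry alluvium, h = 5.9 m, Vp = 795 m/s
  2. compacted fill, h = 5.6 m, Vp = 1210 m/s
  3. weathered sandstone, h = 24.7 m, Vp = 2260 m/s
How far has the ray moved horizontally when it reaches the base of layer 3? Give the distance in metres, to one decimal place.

10.7 m

Apply Snell's law at each interface; in layer i the horizontal offset is hᵢ·tan θᵢ.
Layer 1: θ = 6.90°; offset = 5.9·tan 6.90° = 0.714 m.
Layer 2: sin θ = 1210·sin 6.9°/795 = 0.1828, θ = 10.54°; offset = 5.6·tan 10.54° = 1.042 m.
Layer 3: sin θ = 2260·sin 6.9°/795 = 0.3415, θ = 19.97°; offset = 24.7·tan 19.97° = 8.975 m.
Σ offsets = 10.731 m.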